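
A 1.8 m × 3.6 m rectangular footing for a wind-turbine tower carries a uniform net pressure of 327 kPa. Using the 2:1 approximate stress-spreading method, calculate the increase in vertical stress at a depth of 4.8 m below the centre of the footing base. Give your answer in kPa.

Δσ_z ≈ 38.2 kPa

By the 2:1 method the load spreads at 1 horizontal : 2 vertical, so at depth z the loaded area has grown by z in each plan dimension:
Δσ = qBL/((B+z)(L+z)) = 327×1.8×3.6/((1.8+4.8)(3.6+4.8)) = 38.221 kPa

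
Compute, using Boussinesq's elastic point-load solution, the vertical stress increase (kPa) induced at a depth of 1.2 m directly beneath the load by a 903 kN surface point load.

Δσ_z ≈ 299 kPa

Boussinesq vertical stress below a point load on an elastic half-space:
Δσ_z = 3P/(2πz²) · [1 + (r/z)²]^(−5/2)
r/z = 0/1.2 = 0; [1+(r/z)²]^(−5/2) = 1.
Δσ_z = 3×903/(2π×1.2²) × 1 = 299.41 × 1 = 299.4 kPa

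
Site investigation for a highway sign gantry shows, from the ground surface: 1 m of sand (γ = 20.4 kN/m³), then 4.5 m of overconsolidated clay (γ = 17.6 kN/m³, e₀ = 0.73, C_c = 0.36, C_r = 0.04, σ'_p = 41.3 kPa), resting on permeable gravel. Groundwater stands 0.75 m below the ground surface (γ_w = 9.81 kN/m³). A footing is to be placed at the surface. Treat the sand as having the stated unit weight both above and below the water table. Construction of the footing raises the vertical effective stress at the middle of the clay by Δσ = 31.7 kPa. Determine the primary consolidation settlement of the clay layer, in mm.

Mid-depth of clay below the ground surface: z = 1 + 4.5/2 = 3.25 m.
Total vertical stress at mid-clay: σ_v = 20.4×1 + 17.6×2.25 = 60 kPa.
Pore pressure: u = 9.81×(3.25 − 0.75) = 24.525 kPa.
Initial effective stress: σ'_0 = σ_v − u = 60 − 24.525 = 35.475 kPa.
Final effective stress: σ'_f = 35.475 + 31.7 = 67.175 kPa.
σ'_f = 67.175 > σ'_p = 41.3 kPa, so the stress path crosses the preconsolidation pressure — recompression up to σ'_p, then virgin compression beyond:
S_c = H/(1+e₀)·[C_r·log₁₀(σ'_p/σ'_0) + C_c·log₁₀(σ'_f/σ'_p)]
    = 4.5/1.73 × [0.04×log₁₀(41.3/35.475) + 0.36×log₁₀(67.175/41.3)]
    = 2.6012 × [0.0026411 + 0.076053] = 0.2047 m

S_c ≈ 205 mm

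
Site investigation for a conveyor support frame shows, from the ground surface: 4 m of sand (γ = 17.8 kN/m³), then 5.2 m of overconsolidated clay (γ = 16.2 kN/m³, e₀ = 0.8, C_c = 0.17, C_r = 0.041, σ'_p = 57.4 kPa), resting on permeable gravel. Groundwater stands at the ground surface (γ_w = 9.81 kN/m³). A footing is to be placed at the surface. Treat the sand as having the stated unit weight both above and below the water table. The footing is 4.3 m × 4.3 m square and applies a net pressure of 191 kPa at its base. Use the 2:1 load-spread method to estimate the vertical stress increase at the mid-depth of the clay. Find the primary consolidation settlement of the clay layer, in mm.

S_c ≈ 74.8 mm

Mid-depth of clay below the ground surface: z = 4 + 5.2/2 = 6.6 m.
Total vertical stress at mid-clay: σ_v = 17.8×4 + 16.2×2.6 = 113.32 kPa.
Pore pressure: u = 9.81×(6.6 − 0) = 64.746 kPa.
Initial effective stress: σ'_0 = σ_v − u = 113.32 − 64.746 = 48.574 kPa.
Stress increase at mid-clay by the 2:1 spreading method:
Δσ = qBL/((B+z)(L+z)) = 191×4.3×4.3/((4.3+6.6)(4.3+6.6)) = 29.725 kPa
Final effective stress: σ'_f = 48.574 + 29.725 = 78.299 kPa.
σ'_f = 78.299 > σ'_p = 57.4 kPa, so the stress path crosses the preconsolidation pressure — recompression up to σ'_p, then virgin compression beyond:
S_c = H/(1+e₀)·[C_r·log₁₀(σ'_p/σ'_0) + C_c·log₁₀(σ'_f/σ'_p)]
    = 5.2/1.8 × [0.041×log₁₀(57.4/48.574) + 0.17×log₁₀(78.299/57.4)]
    = 2.8889 × [0.0029728 + 0.022924] = 0.07481 m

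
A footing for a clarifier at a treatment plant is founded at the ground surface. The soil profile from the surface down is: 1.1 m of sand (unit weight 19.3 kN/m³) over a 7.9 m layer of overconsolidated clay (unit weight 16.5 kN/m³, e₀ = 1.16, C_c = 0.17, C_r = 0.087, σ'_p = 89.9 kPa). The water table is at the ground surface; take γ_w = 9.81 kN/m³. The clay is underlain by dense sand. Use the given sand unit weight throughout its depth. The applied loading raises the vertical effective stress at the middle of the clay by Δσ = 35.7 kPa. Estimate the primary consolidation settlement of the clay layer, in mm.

Mid-depth of clay below the ground surface: z = 1.1 + 7.9/2 = 5.05 m.
Total vertical stress at mid-clay: σ_v = 19.3×1.1 + 16.5×3.95 = 86.405 kPa.
Pore pressure: u = 9.81×(5.05 − 0) = 49.541 kPa.
Initial effective stress: σ'_0 = σ_v − u = 86.405 − 49.541 = 36.864 kPa.
Final effective stress: σ'_f = 36.864 + 35.7 = 72.564 kPa.
σ'_f = 72.564 ≤ σ'_p = 89.9 kPa, so the clay remains overconsolidated and only the recompression index applies:
S_c = C_r·H/(1+e₀)·log₁₀(σ'_f/σ'_0) = 0.087×7.9/2.16×log₁₀(72.564/36.864)
    = 0.31819 × 0.29412 = 0.09359 m

S_c ≈ 93.6 mm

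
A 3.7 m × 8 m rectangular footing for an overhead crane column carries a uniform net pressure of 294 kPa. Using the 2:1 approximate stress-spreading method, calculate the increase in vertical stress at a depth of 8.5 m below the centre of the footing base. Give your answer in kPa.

By the 2:1 method the load spreads at 1 horizontal : 2 vertical, so at depth z the loaded area has grown by z in each plan dimension:
Δσ = qBL/((B+z)(L+z)) = 294×3.7×8/((3.7+8.5)(8+8.5)) = 43.231 kPa

Δσ_z ≈ 43.2 kPa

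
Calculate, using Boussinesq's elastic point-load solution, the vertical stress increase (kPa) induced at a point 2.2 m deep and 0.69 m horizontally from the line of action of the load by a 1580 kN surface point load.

Boussinesq vertical stress below a point load on an elastic half-space:
Δσ_z = 3P/(2πz²) · [1 + (r/z)²]^(−5/2)
r/z = 0.69/2.2 = 0.31364; [1+(r/z)²]^(−5/2) = 0.79092.
Δσ_z = 3×1580/(2π×2.2²) × 0.79092 = 155.87 × 0.79092 = 123.3 kPa

Δσ_z ≈ 123 kPa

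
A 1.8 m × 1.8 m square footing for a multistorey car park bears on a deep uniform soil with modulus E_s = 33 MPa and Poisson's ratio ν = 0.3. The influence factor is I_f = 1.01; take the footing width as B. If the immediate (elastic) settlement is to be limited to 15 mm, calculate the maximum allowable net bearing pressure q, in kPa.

E_s = 33 MPa = 33000 kPa.
S_e = q·B·(1−ν²)/E_s · I_f  ⇒  q = S_e·E_s / (B·(1−ν²)·I_f).
q = 0.015 × 33000 / (1.8 × 0.91 × 1.01) = 299.2 kPa

q ≈ 299 kPa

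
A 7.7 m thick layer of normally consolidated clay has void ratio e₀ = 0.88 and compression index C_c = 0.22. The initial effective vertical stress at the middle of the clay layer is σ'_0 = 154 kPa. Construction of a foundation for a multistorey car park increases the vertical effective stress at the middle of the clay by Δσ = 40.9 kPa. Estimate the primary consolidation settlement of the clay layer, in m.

S_c ≈ 0.0922 m

Final effective stress: σ'_f = σ'_0 + Δσ = 154 + 40.9 = 194.9 kPa.
Normally consolidated clay, so the full stress increment lies on the virgin compression line:
S_c = C_c·H/(1+e₀)·log₁₀(σ'_f/σ'_0) = 0.22×7.7/(1+0.88)×log₁₀(194.9/154)
    = 0.90106 × 0.10229 = 0.09217 m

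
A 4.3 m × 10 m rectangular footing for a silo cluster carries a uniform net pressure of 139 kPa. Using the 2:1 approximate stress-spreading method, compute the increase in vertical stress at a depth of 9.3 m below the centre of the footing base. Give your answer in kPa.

By the 2:1 method the load spreads at 1 horizontal : 2 vertical, so at depth z the loaded area has grown by z in each plan dimension:
Δσ = qBL/((B+z)(L+z)) = 139×4.3×10/((4.3+9.3)(10+9.3)) = 22.771 kPa

Δσ_z ≈ 22.8 kPa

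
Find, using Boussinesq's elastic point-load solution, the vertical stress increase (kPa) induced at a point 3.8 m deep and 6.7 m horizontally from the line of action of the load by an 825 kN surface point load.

Δσ_z ≈ 0.797 kPa

Boussinesq vertical stress below a point load on an elastic half-space:
Δσ_z = 3P/(2πz²) · [1 + (r/z)²]^(−5/2)
r/z = 6.7/3.8 = 1.7632; [1+(r/z)²]^(−5/2) = 0.029223.
Δσ_z = 3×825/(2π×3.8²) × 0.029223 = 27.279 × 0.029223 = 0.7972 kPa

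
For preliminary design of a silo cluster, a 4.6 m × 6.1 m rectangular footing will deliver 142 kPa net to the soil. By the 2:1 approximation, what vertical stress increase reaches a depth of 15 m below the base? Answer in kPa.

By the 2:1 method the load spreads at 1 horizontal : 2 vertical, so at depth z the loaded area has grown by z in each plan dimension:
Δσ = qBL/((B+z)(L+z)) = 142×4.6×6.1/((4.6+15)(6.1+15)) = 9.6347 kPa

Δσ_z ≈ 9.63 kPa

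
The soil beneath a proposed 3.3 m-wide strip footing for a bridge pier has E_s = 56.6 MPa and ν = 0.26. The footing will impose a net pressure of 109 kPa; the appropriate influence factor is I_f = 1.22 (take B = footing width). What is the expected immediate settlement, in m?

S_e ≈ 0.00723 m

Immediate (elastic) settlement: S_e = q·B·(1−ν²)/E_s · I_f.
E_s = 56.6 MPa = 56600 kPa.
S_e = 109 × 3.3 × (1 − 0.26²) / 56600 × 1.22
    = 109 × 3.3 × 0.9324 / 56600 × 1.22
    = 0.007229 m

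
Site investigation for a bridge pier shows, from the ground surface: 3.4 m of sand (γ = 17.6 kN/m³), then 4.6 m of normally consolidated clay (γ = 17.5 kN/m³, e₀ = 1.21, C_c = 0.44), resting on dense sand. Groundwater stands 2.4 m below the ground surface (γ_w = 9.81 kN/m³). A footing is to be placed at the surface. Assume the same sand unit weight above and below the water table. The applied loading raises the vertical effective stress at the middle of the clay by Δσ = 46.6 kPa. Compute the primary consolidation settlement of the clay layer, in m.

S_c ≈ 0.208 m

Mid-depth of clay below the ground surface: z = 3.4 + 4.6/2 = 5.7 m.
Total vertical stress at mid-clay: σ_v = 17.6×3.4 + 17.5×2.3 = 100.09 kPa.
Pore pressure: u = 9.81×(5.7 − 2.4) = 32.373 kPa.
Initial effective stress: σ'_0 = σ_v − u = 100.09 − 32.373 = 67.717 kPa.
Final effective stress: σ'_f = σ'_0 + Δσ = 67.717 + 46.6 = 114.32 kPa.
Normally consolidated clay, so the full stress increment lies on the virgin compression line:
S_c = C_c·H/(1+e₀)·log₁₀(σ'_f/σ'_0) = 0.44×4.6/(1+1.21)×log₁₀(114.32/67.717)
    = 0.91584 × 0.22742 = 0.2083 m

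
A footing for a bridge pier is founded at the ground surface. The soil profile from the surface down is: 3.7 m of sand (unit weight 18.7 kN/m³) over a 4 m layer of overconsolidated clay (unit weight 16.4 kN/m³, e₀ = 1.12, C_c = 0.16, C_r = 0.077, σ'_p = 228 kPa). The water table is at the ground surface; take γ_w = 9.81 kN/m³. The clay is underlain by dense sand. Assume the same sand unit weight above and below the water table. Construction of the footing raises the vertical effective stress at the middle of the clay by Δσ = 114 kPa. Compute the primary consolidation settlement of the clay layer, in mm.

S_c ≈ 78.6 mm

Mid-depth of clay below the ground surface: z = 3.7 + 4/2 = 5.7 m.
Total vertical stress at mid-clay: σ_v = 18.7×3.7 + 16.4×2 = 101.99 kPa.
Pore pressure: u = 9.81×(5.7 − 0) = 55.917 kPa.
Initial effective stress: σ'_0 = σ_v − u = 101.99 − 55.917 = 46.073 kPa.
Final effective stress: σ'_f = 46.073 + 114 = 160.07 kPa.
σ'_f = 160.07 ≤ σ'_p = 228 kPa, so the clay remains overconsolidated and only the recompression index applies:
S_c = C_r·H/(1+e₀)·log₁₀(σ'_f/σ'_0) = 0.077×4/2.12×log₁₀(160.07/46.073)
    = 0.14528 × 0.54086 = 0.07858 m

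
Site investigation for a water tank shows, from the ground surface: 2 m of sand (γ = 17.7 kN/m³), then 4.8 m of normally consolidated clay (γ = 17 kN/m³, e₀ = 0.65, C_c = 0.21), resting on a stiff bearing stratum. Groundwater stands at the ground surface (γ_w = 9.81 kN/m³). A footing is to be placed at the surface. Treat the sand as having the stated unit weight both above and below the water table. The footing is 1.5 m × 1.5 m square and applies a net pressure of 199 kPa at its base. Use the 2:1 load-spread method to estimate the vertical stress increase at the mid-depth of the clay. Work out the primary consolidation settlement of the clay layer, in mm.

S_c ≈ 87.3 mm

Mid-depth of clay below the ground surface: z = 2 + 4.8/2 = 4.4 m.
Total vertical stress at mid-clay: σ_v = 17.7×2 + 17×2.4 = 76.2 kPa.
Pore pressure: u = 9.81×(4.4 − 0) = 43.164 kPa.
Initial effective stress: σ'_0 = σ_v − u = 76.2 − 43.164 = 33.036 kPa.
Stress increase at mid-clay by the 2:1 spreading method:
Δσ = qBL/((B+z)(L+z)) = 199×1.5×1.5/((1.5+4.4)(1.5+4.4)) = 12.863 kPa
Final effective stress: σ'_f = σ'_0 + Δσ = 33.036 + 12.863 = 45.899 kPa.
Normally consolidated clay, so the full stress increment lies on the virgin compression line:
S_c = C_c·H/(1+e₀)·log₁₀(σ'_f/σ'_0) = 0.21×4.8/(1+0.65)×log₁₀(45.899/33.036)
    = 0.61091 × 0.14282 = 0.08725 m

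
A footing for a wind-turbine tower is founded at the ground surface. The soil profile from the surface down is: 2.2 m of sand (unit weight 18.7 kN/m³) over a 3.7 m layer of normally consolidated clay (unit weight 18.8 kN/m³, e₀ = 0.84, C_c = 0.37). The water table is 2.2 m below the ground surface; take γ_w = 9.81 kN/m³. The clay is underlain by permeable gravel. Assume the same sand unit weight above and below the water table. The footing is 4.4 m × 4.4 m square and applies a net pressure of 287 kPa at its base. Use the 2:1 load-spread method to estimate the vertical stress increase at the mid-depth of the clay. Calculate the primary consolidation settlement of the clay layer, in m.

Mid-depth of clay below the ground surface: z = 2.2 + 3.7/2 = 4.05 m.
Total vertical stress at mid-clay: σ_v = 18.7×2.2 + 18.8×1.85 = 75.92 kPa.
Pore pressure: u = 9.81×(4.05 − 2.2) = 18.149 kPa.
Initial effective stress: σ'_0 = σ_v − u = 75.92 − 18.149 = 57.771 kPa.
Stress increase at mid-clay by the 2:1 spreading method:
Δσ = qBL/((B+z)(L+z)) = 287×4.4×4.4/((4.4+4.05)(4.4+4.05)) = 77.817 kPa
Final effective stress: σ'_f = σ'_0 + Δσ = 57.771 + 77.817 = 135.59 kPa.
Normally consolidated clay, so the full stress increment lies on the virgin compression line:
S_c = C_c·H/(1+e₀)·log₁₀(σ'_f/σ'_0) = 0.37×3.7/(1+0.84)×log₁₀(135.59/57.771)
    = 0.74402 × 0.37052 = 0.2757 m

S_c ≈ 0.276 m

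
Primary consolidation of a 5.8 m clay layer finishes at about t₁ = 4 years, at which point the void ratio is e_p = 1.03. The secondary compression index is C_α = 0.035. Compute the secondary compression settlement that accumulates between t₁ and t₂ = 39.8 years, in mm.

S_s ≈ 99.8 mm

Secondary compression: S_s = C_α·H/(1+e_p)·log₁₀(t₂/t₁)
S_s = 0.035×5.8/(1+1.03)×log₁₀(39.8/4)
    = 0.1 × 0.9978 = 0.09978 m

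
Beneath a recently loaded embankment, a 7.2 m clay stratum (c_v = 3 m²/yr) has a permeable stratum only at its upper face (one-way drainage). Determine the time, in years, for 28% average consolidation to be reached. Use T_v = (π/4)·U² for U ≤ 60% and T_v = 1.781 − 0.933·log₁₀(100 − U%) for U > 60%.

t ≈ 1.06 years

Drainage path length: H_d = H = 7.2 m (single drainage).
U ≤ 60%: T_v = (π/4)·U² = (π/4)×0.28² = 0.061575.
t = T_v·H_d²/c_v = 0.061575×7.2²/3 = 1.064 years.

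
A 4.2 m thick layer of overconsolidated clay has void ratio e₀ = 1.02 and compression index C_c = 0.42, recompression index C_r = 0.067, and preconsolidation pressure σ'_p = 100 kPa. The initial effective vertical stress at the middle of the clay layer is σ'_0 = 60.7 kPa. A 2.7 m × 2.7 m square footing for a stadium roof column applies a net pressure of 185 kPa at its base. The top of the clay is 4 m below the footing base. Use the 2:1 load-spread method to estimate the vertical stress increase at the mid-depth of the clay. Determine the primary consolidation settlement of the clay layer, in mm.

Mid-depth of clay below the footing base: z = 4 + 4.2/2 = 6.1 m.
Stress increase at mid-clay by the 2:1 spreading method:
Δσ = qBL/((B+z)(L+z)) = 185×2.7×2.7/((2.7+6.1)(2.7+6.1)) = 17.415 kPa
Final effective stress: σ'_f = 60.7 + 17.415 = 78.115 kPa.
σ'_f = 78.115 ≤ σ'_p = 100 kPa, so the clay remains overconsolidated and only the recompression index applies:
S_c = C_r·H/(1+e₀)·log₁₀(σ'_f/σ'_0) = 0.067×4.2/2.02×log₁₀(78.115/60.7)
    = 0.13931 × 0.10955 = 0.01526 m

S_c ≈ 15.3 mm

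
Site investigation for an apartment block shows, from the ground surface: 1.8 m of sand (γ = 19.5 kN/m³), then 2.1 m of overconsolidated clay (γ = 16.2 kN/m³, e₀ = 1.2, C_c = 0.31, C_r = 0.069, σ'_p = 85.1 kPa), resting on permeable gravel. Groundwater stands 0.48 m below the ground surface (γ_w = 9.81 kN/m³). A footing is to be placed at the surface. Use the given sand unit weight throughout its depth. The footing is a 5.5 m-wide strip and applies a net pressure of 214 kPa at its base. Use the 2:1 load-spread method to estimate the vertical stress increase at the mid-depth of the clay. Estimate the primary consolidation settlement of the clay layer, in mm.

S_c ≈ 120 mm

Mid-depth of clay below the ground surface: z = 1.8 + 2.1/2 = 2.85 m.
Total vertical stress at mid-clay: σ_v = 19.5×1.8 + 16.2×1.05 = 52.11 kPa.
Pore pressure: u = 9.81×(2.85 − 0.48) = 23.25 kPa.
Initial effective stress: σ'_0 = σ_v − u = 52.11 − 23.25 = 28.86 kPa.
Stress increase at mid-clay by the 2:1 spreading method:
Δσ = qB/(B+z) = 214×5.5/(5.5+2.85) = 140.96 kPa
Final effective stress: σ'_f = 28.86 + 140.96 = 169.82 kPa.
σ'_f = 169.82 > σ'_p = 85.1 kPa, so the stress path crosses the preconsolidation pressure — recompression up to σ'_p, then virgin compression beyond:
S_c = H/(1+e₀)·[C_r·log₁₀(σ'_p/σ'_0) + C_c·log₁₀(σ'_f/σ'_p)]
    = 2.1/2.2 × [0.069×log₁₀(85.1/28.86) + 0.31×log₁₀(169.82/85.1)]
    = 0.95455 × [0.032405 + 0.093018] = 0.1197 m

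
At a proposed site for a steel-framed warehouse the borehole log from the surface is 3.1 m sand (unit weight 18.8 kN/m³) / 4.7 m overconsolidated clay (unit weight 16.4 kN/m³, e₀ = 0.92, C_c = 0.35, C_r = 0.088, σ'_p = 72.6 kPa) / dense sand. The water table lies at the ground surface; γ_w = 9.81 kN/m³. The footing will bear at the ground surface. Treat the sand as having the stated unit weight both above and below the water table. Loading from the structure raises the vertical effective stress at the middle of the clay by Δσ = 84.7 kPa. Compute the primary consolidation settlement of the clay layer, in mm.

Mid-depth of clay below the ground surface: z = 3.1 + 4.7/2 = 5.45 m.
Total vertical stress at mid-clay: σ_v = 18.8×3.1 + 16.4×2.35 = 96.82 kPa.
Pore pressure: u = 9.81×(5.45 − 0) = 53.465 kPa.
Initial effective stress: σ'_0 = σ_v − u = 96.82 − 53.465 = 43.355 kPa.
Final effective stress: σ'_f = 43.355 + 84.7 = 128.06 kPa.
σ'_f = 128.06 > σ'_p = 72.6 kPa, so the stress path crosses the preconsolidation pressure — recompression up to σ'_p, then virgin compression beyond:
S_c = H/(1+e₀)·[C_r·log₁₀(σ'_p/σ'_0) + C_c·log₁₀(σ'_f/σ'_p)]
    = 4.7/1.92 × [0.088×log₁₀(72.6/43.355) + 0.35×log₁₀(128.06/72.6)]
    = 2.4479 × [0.019703 + 0.086267] = 0.2594 m

S_c ≈ 259 mm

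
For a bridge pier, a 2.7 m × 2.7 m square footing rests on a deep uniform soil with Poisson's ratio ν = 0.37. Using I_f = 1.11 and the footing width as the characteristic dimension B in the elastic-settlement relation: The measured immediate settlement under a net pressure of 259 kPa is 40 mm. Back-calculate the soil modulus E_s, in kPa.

E_s ≈ 16700 kPa

S_e = q·B·(1−ν²)/E_s · I_f  ⇒  E_s = q·B·(1−ν²)·I_f / S_e.
E_s = 259 × 2.7 × 0.8631 × 1.11 / 0.04 = 16750 kPa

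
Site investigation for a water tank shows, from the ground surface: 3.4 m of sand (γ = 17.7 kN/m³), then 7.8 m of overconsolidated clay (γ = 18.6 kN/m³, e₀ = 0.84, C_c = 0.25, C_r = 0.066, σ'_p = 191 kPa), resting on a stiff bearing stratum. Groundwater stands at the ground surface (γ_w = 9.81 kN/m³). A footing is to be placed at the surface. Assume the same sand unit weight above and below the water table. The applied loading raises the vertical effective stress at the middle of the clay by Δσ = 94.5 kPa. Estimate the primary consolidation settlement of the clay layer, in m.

S_c ≈ 0.114 m

Mid-depth of clay below the ground surface: z = 3.4 + 7.8/2 = 7.3 m.
Total vertical stress at mid-clay: σ_v = 17.7×3.4 + 18.6×3.9 = 132.72 kPa.
Pore pressure: u = 9.81×(7.3 − 0) = 71.613 kPa.
Initial effective stress: σ'_0 = σ_v − u = 132.72 − 71.613 = 61.107 kPa.
Final effective stress: σ'_f = 61.107 + 94.5 = 155.61 kPa.
σ'_f = 155.61 ≤ σ'_p = 191 kPa, so the clay remains overconsolidated and only the recompression index applies:
S_c = C_r·H/(1+e₀)·log₁₀(σ'_f/σ'_0) = 0.066×7.8/1.84×log₁₀(155.61/61.107)
    = 0.27978 × 0.40595 = 0.1136 m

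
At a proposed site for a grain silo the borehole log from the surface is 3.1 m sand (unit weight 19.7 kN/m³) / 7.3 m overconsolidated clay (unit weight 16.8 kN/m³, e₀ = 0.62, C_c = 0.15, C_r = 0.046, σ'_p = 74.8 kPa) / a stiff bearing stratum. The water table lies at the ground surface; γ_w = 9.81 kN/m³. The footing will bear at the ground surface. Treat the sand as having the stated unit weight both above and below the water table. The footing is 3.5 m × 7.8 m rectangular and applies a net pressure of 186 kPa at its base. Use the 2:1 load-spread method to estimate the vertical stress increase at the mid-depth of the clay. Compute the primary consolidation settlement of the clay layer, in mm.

S_c ≈ 80.8 mm

Mid-depth of clay below the ground surface: z = 3.1 + 7.3/2 = 6.75 m.
Total vertical stress at mid-clay: σ_v = 19.7×3.1 + 16.8×3.65 = 122.39 kPa.
Pore pressure: u = 9.81×(6.75 − 0) = 66.218 kPa.
Initial effective stress: σ'_0 = σ_v − u = 122.39 − 66.218 = 56.172 kPa.
Stress increase at mid-clay by the 2:1 spreading method:
Δσ = qBL/((B+z)(L+z)) = 186×3.5×7.8/((3.5+6.75)(7.8+6.75)) = 34.048 kPa
Final effective stress: σ'_f = 56.172 + 34.048 = 90.22 kPa.
σ'_f = 90.22 > σ'_p = 74.8 kPa, so the stress path crosses the preconsolidation pressure — recompression up to σ'_p, then virgin compression beyond:
S_c = H/(1+e₀)·[C_r·log₁₀(σ'_p/σ'_0) + C_c·log₁₀(σ'_f/σ'_p)]
    = 7.3/1.62 × [0.046×log₁₀(74.8/56.172) + 0.15×log₁₀(90.22/74.8)]
    = 4.5062 × [0.0057216 + 0.01221] = 0.0808 m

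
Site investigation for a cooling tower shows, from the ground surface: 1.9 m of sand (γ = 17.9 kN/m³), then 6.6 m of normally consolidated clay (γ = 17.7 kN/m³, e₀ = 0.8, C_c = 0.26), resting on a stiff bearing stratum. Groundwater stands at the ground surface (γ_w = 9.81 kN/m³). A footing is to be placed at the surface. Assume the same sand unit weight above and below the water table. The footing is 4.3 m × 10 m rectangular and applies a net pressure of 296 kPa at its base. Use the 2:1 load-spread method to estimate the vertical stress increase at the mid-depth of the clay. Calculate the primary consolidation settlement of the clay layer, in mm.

S_c ≈ 472 mm

Mid-depth of clay below the ground surface: z = 1.9 + 6.6/2 = 5.2 m.
Total vertical stress at mid-clay: σ_v = 17.9×1.9 + 17.7×3.3 = 92.42 kPa.
Pore pressure: u = 9.81×(5.2 − 0) = 51.012 kPa.
Initial effective stress: σ'_0 = σ_v − u = 92.42 − 51.012 = 41.408 kPa.
Stress increase at mid-clay by the 2:1 spreading method:
Δσ = qBL/((B+z)(L+z)) = 296×4.3×10/((4.3+5.2)(10+5.2)) = 88.144 kPa
Final effective stress: σ'_f = σ'_0 + Δσ = 41.408 + 88.144 = 129.55 kPa.
Normally consolidated clay, so the full stress increment lies on the virgin compression line:
S_c = C_c·H/(1+e₀)·log₁₀(σ'_f/σ'_0) = 0.26×6.6/(1+0.8)×log₁₀(129.55/41.408)
    = 0.95333 × 0.49535 = 0.4722 m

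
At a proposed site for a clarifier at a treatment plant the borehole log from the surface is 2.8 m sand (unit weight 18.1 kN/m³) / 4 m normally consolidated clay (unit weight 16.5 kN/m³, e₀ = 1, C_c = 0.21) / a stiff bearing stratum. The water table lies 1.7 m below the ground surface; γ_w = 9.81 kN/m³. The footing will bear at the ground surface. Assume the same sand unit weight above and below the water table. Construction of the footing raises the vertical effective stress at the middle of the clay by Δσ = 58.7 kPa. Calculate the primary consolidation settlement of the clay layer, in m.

S_c ≈ 0.136 m

Mid-depth of clay below the ground surface: z = 2.8 + 4/2 = 4.8 m.
Total vertical stress at mid-clay: σ_v = 18.1×2.8 + 16.5×2 = 83.68 kPa.
Pore pressure: u = 9.81×(4.8 − 1.7) = 30.411 kPa.
Initial effective stress: σ'_0 = σ_v − u = 83.68 − 30.411 = 53.269 kPa.
Final effective stress: σ'_f = σ'_0 + Δσ = 53.269 + 58.7 = 111.97 kPa.
Normally consolidated clay, so the full stress increment lies on the virgin compression line:
S_c = C_c·H/(1+e₀)·log₁₀(σ'_f/σ'_0) = 0.21×4/(1+1)×log₁₀(111.97/53.269)
    = 0.42 × 0.32263 = 0.1355 m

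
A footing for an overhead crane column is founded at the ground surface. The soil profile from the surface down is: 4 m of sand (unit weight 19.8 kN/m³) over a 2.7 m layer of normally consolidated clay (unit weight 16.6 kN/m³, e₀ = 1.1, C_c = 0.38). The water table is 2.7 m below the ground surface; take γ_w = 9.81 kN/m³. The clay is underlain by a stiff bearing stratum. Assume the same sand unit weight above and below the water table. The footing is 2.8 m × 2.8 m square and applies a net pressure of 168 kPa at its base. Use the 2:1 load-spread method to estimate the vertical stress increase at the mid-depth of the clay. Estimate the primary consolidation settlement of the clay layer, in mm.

Mid-depth of clay below the ground surface: z = 4 + 2.7/2 = 5.35 m.
Total vertical stress at mid-clay: σ_v = 19.8×4 + 16.6×1.35 = 101.61 kPa.
Pore pressure: u = 9.81×(5.35 − 2.7) = 25.997 kPa.
Initial effective stress: σ'_0 = σ_v − u = 101.61 − 25.997 = 75.613 kPa.
Stress increase at mid-clay by the 2:1 spreading method:
Δσ = qBL/((B+z)(L+z)) = 168×2.8×2.8/((2.8+5.35)(2.8+5.35)) = 19.829 kPa
Final effective stress: σ'_f = σ'_0 + Δσ = 75.613 + 19.829 = 95.442 kPa.
Normally consolidated clay, so the full stress increment lies on the virgin compression line:
S_c = C_c·H/(1+e₀)·log₁₀(σ'_f/σ'_0) = 0.38×2.7/(1+1.1)×log₁₀(95.442/75.613)
    = 0.48857 × 0.10114 = 0.04941 m

S_c ≈ 49.4 mm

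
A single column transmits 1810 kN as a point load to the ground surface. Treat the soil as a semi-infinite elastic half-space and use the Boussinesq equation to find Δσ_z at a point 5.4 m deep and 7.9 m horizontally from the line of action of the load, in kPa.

Boussinesq vertical stress below a point load on an elastic half-space:
Δσ_z = 3P/(2πz²) · [1 + (r/z)²]^(−5/2)
r/z = 7.9/5.4 = 1.463; [1+(r/z)²]^(−5/2) = 0.057225.
Δσ_z = 3×1810/(2π×5.4²) × 0.057225 = 29.637 × 0.057225 = 1.696 kPa

Δσ_z ≈ 1.7 kPa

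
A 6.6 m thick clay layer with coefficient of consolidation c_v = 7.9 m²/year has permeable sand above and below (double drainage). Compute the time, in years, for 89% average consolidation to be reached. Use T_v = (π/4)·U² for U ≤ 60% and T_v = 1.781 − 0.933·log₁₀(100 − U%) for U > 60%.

t ≈ 1.12 years

Drainage path length: H_d = H/2 = 3.3 m (double drainage).
U > 60%: T_v = 1.781 − 0.933·log₁₀(100 − 89) = 0.80938.
t = T_v·H_d²/c_v = 0.80938×3.3²/7.9 = 1.116 years.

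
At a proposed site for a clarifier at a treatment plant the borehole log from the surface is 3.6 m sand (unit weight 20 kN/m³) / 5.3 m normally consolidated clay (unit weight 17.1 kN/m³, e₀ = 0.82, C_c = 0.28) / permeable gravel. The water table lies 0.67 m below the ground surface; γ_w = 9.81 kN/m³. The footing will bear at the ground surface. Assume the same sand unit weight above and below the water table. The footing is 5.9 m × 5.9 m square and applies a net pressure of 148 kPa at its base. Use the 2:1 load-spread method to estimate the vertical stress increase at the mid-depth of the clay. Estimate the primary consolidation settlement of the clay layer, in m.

Mid-depth of clay below the ground surface: z = 3.6 + 5.3/2 = 6.25 m.
Total vertical stress at mid-clay: σ_v = 20×3.6 + 17.1×2.65 = 117.31 kPa.
Pore pressure: u = 9.81×(6.25 − 0.67) = 54.74 kPa.
Initial effective stress: σ'_0 = σ_v − u = 117.31 − 54.74 = 62.57 kPa.
Stress increase at mid-clay by the 2:1 spreading method:
Δσ = qBL/((B+z)(L+z)) = 148×5.9×5.9/((5.9+6.25)(5.9+6.25)) = 34.899 kPa
Final effective stress: σ'_f = σ'_0 + Δσ = 62.57 + 34.899 = 97.469 kPa.
Normally consolidated clay, so the full stress increment lies on the virgin compression line:
S_c = C_c·H/(1+e₀)·log₁₀(σ'_f/σ'_0) = 0.28×5.3/(1+0.82)×log₁₀(97.469/62.57)
    = 0.81538 × 0.1925 = 0.157 m

S_c ≈ 0.157 m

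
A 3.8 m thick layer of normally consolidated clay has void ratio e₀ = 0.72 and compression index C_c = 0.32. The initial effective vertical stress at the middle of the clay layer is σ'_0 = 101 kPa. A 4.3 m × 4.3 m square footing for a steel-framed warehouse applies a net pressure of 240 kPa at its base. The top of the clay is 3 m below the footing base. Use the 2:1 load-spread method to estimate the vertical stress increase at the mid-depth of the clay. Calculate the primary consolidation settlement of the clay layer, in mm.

S_c ≈ 128 mm

Mid-depth of clay below the footing base: z = 3 + 3.8/2 = 4.9 m.
Stress increase at mid-clay by the 2:1 spreading method:
Δσ = qBL/((B+z)(L+z)) = 240×4.3×4.3/((4.3+4.9)(4.3+4.9)) = 52.429 kPa
Final effective stress: σ'_f = σ'_0 + Δσ = 101 + 52.429 = 153.43 kPa.
Normally consolidated clay, so the full stress increment lies on the virgin compression line:
S_c = C_c·H/(1+e₀)·log₁₀(σ'_f/σ'_0) = 0.32×3.8/(1+0.72)×log₁₀(153.43/101)
    = 0.70698 × 0.18159 = 0.1284 m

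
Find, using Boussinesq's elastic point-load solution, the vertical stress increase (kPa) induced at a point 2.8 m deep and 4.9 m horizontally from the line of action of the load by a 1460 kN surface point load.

Boussinesq vertical stress below a point load on an elastic half-space:
Δσ_z = 3P/(2πz²) · [1 + (r/z)²]^(−5/2)
r/z = 4.9/2.8 = 1.75; [1+(r/z)²]^(−5/2) = 0.030062.
Δσ_z = 3×1460/(2π×2.8²) × 0.030062 = 88.916 × 0.030062 = 2.673 kPa

Δσ_z ≈ 2.67 kPa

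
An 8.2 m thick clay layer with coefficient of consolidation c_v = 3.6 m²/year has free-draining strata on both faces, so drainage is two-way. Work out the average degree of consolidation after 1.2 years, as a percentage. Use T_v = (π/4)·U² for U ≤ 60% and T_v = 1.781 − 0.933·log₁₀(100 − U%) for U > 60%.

U ≈ 57.2 %

Drainage path length: H_d = H/2 = 4.1 m (double drainage).
T_v = c_v·t/H_d² = 3.6×1.2/4.1² = 0.25699.
T_v = 0.25699 corresponds to the U ≤ 60% branch:
U = √(4T_v/π) = 0.572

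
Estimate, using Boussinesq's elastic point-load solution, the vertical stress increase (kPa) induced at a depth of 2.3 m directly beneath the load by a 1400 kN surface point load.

Boussinesq vertical stress below a point load on an elastic half-space:
Δσ_z = 3P/(2πz²) · [1 + (r/z)²]^(−5/2)
r/z = 0/2.3 = 0; [1+(r/z)²]^(−5/2) = 1.
Δσ_z = 3×1400/(2π×2.3²) × 1 = 126.36 × 1 = 126.4 kPa

Δσ_z ≈ 126 kPa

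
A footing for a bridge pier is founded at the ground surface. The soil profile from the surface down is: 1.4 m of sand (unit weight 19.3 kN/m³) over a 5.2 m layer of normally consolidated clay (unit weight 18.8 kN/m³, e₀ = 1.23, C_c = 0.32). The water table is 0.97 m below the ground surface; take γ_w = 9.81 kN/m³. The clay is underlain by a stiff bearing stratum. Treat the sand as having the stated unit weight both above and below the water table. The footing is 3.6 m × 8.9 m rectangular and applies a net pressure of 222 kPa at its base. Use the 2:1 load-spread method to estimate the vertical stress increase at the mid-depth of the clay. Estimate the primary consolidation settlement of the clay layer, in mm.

Mid-depth of clay below the ground surface: z = 1.4 + 5.2/2 = 4 m.
Total vertical stress at mid-clay: σ_v = 19.3×1.4 + 18.8×2.6 = 75.9 kPa.
Pore pressure: u = 9.81×(4 − 0.97) = 29.724 kPa.
Initial effective stress: σ'_0 = σ_v − u = 75.9 − 29.724 = 46.176 kPa.
Stress increase at mid-clay by the 2:1 spreading method:
Δσ = qBL/((B+z)(L+z)) = 222×3.6×8.9/((3.6+4)(8.9+4)) = 72.551 kPa
Final effective stress: σ'_f = σ'_0 + Δσ = 46.176 + 72.551 = 118.73 kPa.
Normally consolidated clay, so the full stress increment lies on the virgin compression line:
S_c = C_c·H/(1+e₀)·log₁₀(σ'_f/σ'_0) = 0.32×5.2/(1+1.23)×log₁₀(118.73/46.176)
    = 0.74619 × 0.41014 = 0.306 m

S_c ≈ 306 mm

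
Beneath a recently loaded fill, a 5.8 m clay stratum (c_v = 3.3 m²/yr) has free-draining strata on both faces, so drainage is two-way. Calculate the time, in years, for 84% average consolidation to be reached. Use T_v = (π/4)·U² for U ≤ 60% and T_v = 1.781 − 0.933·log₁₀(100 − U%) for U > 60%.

t ≈ 1.68 years

Drainage path length: H_d = H/2 = 2.9 m (double drainage).
U > 60%: T_v = 1.781 − 0.933·log₁₀(100 − 84) = 0.65756.
t = T_v·H_d²/c_v = 0.65756×2.9²/3.3 = 1.676 years.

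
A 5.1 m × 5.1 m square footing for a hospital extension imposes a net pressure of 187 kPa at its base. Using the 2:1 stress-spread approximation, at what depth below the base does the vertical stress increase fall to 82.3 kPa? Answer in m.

2:1 spreading — at depth z the loaded area has grown by z in each plan dimension:
qB²/(B+z)² = Δσ_z ⇒ z = B(√(q/Δσ_z) − 1) = 5.1×(√(187/82.3) − 1) = 2.588 m

z ≈ 2.59 m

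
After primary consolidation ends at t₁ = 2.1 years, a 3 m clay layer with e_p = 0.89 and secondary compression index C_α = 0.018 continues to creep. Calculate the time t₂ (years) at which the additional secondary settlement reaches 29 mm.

t₂ ≈ 21.7 years

S_s = C_α·H/(1+e_p)·log₁₀(t₂/t₁) ⇒ log₁₀(t₂/t₁) = S_s·(1+e_p)/(C_α·H).
log₁₀(t₂/t₁) = 0.029 × (1+0.89) / (0.018×3) = 1.015
t₂ = t₁ × 10^1.015 = 2.1 × 10.35 = 21.74 years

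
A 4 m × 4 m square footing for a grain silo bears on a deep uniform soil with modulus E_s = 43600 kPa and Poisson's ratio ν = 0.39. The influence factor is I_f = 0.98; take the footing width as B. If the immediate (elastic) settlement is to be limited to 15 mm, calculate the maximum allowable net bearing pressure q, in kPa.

S_e = q·B·(1−ν²)/E_s · I_f  ⇒  q = S_e·E_s / (B·(1−ν²)·I_f).
q = 0.015 × 43600 / (4 × 0.8479 × 0.98) = 196.8 kPa

q ≈ 197 kPa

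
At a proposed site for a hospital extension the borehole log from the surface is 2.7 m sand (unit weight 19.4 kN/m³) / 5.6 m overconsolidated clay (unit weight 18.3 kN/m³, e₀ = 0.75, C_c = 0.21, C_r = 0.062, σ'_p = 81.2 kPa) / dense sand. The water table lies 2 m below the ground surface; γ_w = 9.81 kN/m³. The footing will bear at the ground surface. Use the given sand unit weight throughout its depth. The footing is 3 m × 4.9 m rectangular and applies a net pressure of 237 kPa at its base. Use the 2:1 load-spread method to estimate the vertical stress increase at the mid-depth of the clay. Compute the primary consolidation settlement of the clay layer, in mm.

S_c ≈ 98.8 mm

Mid-depth of clay below the ground surface: z = 2.7 + 5.6/2 = 5.5 m.
Total vertical stress at mid-clay: σ_v = 19.4×2.7 + 18.3×2.8 = 103.62 kPa.
Pore pressure: u = 9.81×(5.5 − 2) = 34.335 kPa.
Initial effective stress: σ'_0 = σ_v − u = 103.62 − 34.335 = 69.285 kPa.
Stress increase at mid-clay by the 2:1 spreading method:
Δσ = qBL/((B+z)(L+z)) = 237×3×4.9/((3+5.5)(4.9+5.5)) = 39.411 kPa
Final effective stress: σ'_f = 69.285 + 39.411 = 108.7 kPa.
σ'_f = 108.7 > σ'_p = 81.2 kPa, so the stress path crosses the preconsolidation pressure — recompression up to σ'_p, then virgin compression beyond:
S_c = H/(1+e₀)·[C_r·log₁₀(σ'_p/σ'_0) + C_c·log₁₀(σ'_f/σ'_p)]
    = 5.6/1.75 × [0.062×log₁₀(81.2/69.285) + 0.21×log₁₀(108.7/81.2)]
    = 3.2 × [0.0042728 + 0.026601] = 0.0988 m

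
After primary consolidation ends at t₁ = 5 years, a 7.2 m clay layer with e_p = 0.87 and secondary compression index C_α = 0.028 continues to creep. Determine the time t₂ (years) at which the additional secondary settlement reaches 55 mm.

S_s = C_α·H/(1+e_p)·log₁₀(t₂/t₁) ⇒ log₁₀(t₂/t₁) = S_s·(1+e_p)/(C_α·H).
log₁₀(t₂/t₁) = 0.055 × (1+0.87) / (0.028×7.2) = 0.5102
t₂ = t₁ × 10^0.5102 = 5 × 3.237 = 16.19 years

t₂ ≈ 16.2 years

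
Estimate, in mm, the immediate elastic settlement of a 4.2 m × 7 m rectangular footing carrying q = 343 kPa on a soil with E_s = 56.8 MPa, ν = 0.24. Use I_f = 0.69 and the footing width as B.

S_e ≈ 16.5 mm

Immediate (elastic) settlement: S_e = q·B·(1−ν²)/E_s · I_f.
E_s = 56.8 MPa = 56800 kPa.
S_e = 343 × 4.2 × (1 − 0.24²) / 56800 × 0.69
    = 343 × 4.2 × 0.9424 / 56800 × 0.69
    = 0.01649 m = 16.49 mm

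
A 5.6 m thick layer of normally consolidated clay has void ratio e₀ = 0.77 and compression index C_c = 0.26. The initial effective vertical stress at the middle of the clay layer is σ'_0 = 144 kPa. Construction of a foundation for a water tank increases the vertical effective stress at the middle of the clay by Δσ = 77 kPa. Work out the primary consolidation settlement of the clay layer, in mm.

Final effective stress: σ'_f = σ'_0 + Δσ = 144 + 77 = 221 kPa.
Normally consolidated clay, so the full stress increment lies on the virgin compression line:
S_c = C_c·H/(1+e₀)·log₁₀(σ'_f/σ'_0) = 0.26×5.6/(1+0.77)×log₁₀(221/144)
    = 0.8226 × 0.18603 = 0.153 m

S_c ≈ 153 mm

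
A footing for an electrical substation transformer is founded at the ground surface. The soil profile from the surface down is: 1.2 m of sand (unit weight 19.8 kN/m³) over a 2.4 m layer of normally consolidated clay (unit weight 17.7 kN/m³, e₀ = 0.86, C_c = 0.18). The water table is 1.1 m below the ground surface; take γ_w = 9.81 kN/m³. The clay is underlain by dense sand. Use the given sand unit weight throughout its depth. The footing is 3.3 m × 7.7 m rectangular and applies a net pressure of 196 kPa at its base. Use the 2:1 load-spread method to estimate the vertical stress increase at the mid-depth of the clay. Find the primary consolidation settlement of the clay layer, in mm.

Mid-depth of clay below the ground surface: z = 1.2 + 2.4/2 = 2.4 m.
Total vertical stress at mid-clay: σ_v = 19.8×1.2 + 17.7×1.2 = 45 kPa.
Pore pressure: u = 9.81×(2.4 − 1.1) = 12.753 kPa.
Initial effective stress: σ'_0 = σ_v − u = 45 − 12.753 = 32.247 kPa.
Stress increase at mid-clay by the 2:1 spreading method:
Δσ = qBL/((B+z)(L+z)) = 196×3.3×7.7/((3.3+2.4)(7.7+2.4)) = 86.51 kPa
Final effective stress: σ'_f = σ'_0 + Δσ = 32.247 + 86.51 = 118.76 kPa.
Normally consolidated clay, so the full stress increment lies on the virgin compression line:
S_c = C_c·H/(1+e₀)·log₁₀(σ'_f/σ'_0) = 0.18×2.4/(1+0.86)×log₁₀(118.76/32.247)
    = 0.23226 × 0.56618 = 0.1315 m

S_c ≈ 132 mm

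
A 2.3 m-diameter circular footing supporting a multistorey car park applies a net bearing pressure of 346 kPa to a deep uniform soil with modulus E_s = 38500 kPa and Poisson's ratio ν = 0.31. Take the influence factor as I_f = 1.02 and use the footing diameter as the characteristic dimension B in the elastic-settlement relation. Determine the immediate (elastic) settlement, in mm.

S_e ≈ 19.1 mm

Immediate (elastic) settlement: S_e = q·B·(1−ν²)/E_s · I_f.
S_e = 346 × 2.3 × (1 − 0.31²) / 38500 × 1.02
    = 346 × 2.3 × 0.9039 / 38500 × 1.02
    = 0.01906 m = 19.06 mm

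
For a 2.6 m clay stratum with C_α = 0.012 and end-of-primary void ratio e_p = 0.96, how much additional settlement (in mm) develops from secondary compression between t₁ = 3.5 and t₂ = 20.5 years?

Secondary compression: S_s = C_α·H/(1+e_p)·log₁₀(t₂/t₁)
S_s = 0.012×2.6/(1+0.96)×log₁₀(20.5/3.5)
    = 0.01592 × 0.7677 = 0.01222 m

S_s ≈ 12.2 mm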